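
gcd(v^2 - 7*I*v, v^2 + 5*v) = v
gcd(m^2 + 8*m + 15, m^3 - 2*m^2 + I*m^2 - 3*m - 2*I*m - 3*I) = 1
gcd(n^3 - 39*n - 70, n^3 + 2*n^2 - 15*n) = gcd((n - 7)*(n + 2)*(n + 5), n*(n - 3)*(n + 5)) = n + 5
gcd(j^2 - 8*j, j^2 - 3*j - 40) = j - 8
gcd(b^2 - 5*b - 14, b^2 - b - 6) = b + 2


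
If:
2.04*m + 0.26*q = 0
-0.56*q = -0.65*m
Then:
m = 0.00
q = 0.00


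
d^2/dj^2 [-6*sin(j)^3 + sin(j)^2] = 9*sin(j)/2 - 27*sin(3*j)/2 + 2*cos(2*j)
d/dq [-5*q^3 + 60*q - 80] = 60 - 15*q^2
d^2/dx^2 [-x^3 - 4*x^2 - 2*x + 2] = -6*x - 8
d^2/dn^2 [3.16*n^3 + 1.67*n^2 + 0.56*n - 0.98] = 18.96*n + 3.34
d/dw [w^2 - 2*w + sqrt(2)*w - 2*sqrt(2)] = 2*w - 2 + sqrt(2)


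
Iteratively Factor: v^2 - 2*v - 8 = (v + 2)*(v - 4)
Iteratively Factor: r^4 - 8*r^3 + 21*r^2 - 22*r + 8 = (r - 1)*(r^3 - 7*r^2 + 14*r - 8) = (r - 4)*(r - 1)*(r^2 - 3*r + 2) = (r - 4)*(r - 2)*(r - 1)*(r - 1)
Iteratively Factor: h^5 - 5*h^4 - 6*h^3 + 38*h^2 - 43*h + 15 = (h - 1)*(h^4 - 4*h^3 - 10*h^2 + 28*h - 15) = (h - 5)*(h - 1)*(h^3 + h^2 - 5*h + 3) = (h - 5)*(h - 1)*(h + 3)*(h^2 - 2*h + 1) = (h - 5)*(h - 1)^2*(h + 3)*(h - 1)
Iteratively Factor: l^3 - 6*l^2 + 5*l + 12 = (l - 4)*(l^2 - 2*l - 3) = (l - 4)*(l + 1)*(l - 3)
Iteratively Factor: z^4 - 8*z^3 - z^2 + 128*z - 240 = (z - 5)*(z^3 - 3*z^2 - 16*z + 48) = (z - 5)*(z - 3)*(z^2 - 16) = (z - 5)*(z - 4)*(z - 3)*(z + 4)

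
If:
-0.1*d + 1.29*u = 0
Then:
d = 12.9*u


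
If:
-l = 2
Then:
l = -2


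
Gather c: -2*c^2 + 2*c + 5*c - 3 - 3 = -2*c^2 + 7*c - 6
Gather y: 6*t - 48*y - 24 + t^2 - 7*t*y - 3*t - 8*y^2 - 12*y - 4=t^2 + 3*t - 8*y^2 + y*(-7*t - 60) - 28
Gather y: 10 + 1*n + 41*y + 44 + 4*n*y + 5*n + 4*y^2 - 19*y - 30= 6*n + 4*y^2 + y*(4*n + 22) + 24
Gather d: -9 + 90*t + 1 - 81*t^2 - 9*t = -81*t^2 + 81*t - 8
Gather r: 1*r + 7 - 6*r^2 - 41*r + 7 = -6*r^2 - 40*r + 14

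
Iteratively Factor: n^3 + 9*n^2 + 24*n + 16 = (n + 4)*(n^2 + 5*n + 4) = (n + 1)*(n + 4)*(n + 4)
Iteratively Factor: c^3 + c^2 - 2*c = (c)*(c^2 + c - 2) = c*(c + 2)*(c - 1)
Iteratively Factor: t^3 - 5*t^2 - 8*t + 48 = (t - 4)*(t^2 - t - 12) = (t - 4)*(t + 3)*(t - 4)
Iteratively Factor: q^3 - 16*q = (q)*(q^2 - 16) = q*(q - 4)*(q + 4)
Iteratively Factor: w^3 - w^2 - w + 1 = (w - 1)*(w^2 - 1) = (w - 1)*(w + 1)*(w - 1)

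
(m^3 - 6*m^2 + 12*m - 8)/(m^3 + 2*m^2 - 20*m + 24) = (m - 2)/(m + 6)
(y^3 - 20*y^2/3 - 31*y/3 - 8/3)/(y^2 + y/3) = y - 7 - 8/y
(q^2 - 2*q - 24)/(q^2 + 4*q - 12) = (q^2 - 2*q - 24)/(q^2 + 4*q - 12)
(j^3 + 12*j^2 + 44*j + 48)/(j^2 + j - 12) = (j^2 + 8*j + 12)/(j - 3)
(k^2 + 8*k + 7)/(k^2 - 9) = (k^2 + 8*k + 7)/(k^2 - 9)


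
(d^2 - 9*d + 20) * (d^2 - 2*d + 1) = d^4 - 11*d^3 + 39*d^2 - 49*d + 20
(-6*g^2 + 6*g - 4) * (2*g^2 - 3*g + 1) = -12*g^4 + 30*g^3 - 32*g^2 + 18*g - 4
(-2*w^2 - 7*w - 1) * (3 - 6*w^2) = 12*w^4 + 42*w^3 - 21*w - 3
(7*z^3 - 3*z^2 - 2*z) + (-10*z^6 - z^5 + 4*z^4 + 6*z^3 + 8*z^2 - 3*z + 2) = -10*z^6 - z^5 + 4*z^4 + 13*z^3 + 5*z^2 - 5*z + 2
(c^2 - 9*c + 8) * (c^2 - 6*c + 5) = c^4 - 15*c^3 + 67*c^2 - 93*c + 40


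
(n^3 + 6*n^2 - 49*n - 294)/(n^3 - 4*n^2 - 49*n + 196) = (n + 6)/(n - 4)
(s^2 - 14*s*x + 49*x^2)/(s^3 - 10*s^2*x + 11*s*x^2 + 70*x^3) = (-s + 7*x)/(-s^2 + 3*s*x + 10*x^2)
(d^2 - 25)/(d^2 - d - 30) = (d - 5)/(d - 6)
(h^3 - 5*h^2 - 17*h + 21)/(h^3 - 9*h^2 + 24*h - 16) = (h^2 - 4*h - 21)/(h^2 - 8*h + 16)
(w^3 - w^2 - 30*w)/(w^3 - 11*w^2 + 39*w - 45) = w*(w^2 - w - 30)/(w^3 - 11*w^2 + 39*w - 45)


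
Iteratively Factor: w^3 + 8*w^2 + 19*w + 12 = (w + 1)*(w^2 + 7*w + 12) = (w + 1)*(w + 4)*(w + 3)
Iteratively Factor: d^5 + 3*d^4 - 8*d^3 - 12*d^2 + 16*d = (d - 2)*(d^4 + 5*d^3 + 2*d^2 - 8*d) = (d - 2)*(d + 2)*(d^3 + 3*d^2 - 4*d) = d*(d - 2)*(d + 2)*(d^2 + 3*d - 4) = d*(d - 2)*(d - 1)*(d + 2)*(d + 4)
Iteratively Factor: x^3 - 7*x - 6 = (x + 1)*(x^2 - x - 6) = (x - 3)*(x + 1)*(x + 2)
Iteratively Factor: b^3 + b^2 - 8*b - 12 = (b - 3)*(b^2 + 4*b + 4) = (b - 3)*(b + 2)*(b + 2)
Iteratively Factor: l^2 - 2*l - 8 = (l + 2)*(l - 4)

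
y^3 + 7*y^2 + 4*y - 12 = (y - 1)*(y + 2)*(y + 6)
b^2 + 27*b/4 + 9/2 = (b + 3/4)*(b + 6)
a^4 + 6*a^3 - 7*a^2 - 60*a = a*(a - 3)*(a + 4)*(a + 5)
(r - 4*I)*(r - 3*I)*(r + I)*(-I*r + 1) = -I*r^4 - 5*r^3 - I*r^2 - 17*r - 12*I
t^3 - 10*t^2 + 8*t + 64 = (t - 8)*(t - 4)*(t + 2)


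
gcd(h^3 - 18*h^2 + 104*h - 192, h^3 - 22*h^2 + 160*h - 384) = h^2 - 14*h + 48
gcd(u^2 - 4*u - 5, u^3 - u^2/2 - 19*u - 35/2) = u^2 - 4*u - 5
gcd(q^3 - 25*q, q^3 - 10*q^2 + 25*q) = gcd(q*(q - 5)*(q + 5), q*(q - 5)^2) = q^2 - 5*q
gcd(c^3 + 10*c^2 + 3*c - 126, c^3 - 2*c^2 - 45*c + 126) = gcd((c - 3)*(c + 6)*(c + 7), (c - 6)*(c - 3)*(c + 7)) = c^2 + 4*c - 21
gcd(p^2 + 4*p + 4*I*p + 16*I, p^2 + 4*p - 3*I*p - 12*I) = p + 4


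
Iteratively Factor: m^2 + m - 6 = (m + 3)*(m - 2)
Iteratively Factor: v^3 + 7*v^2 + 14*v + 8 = (v + 2)*(v^2 + 5*v + 4) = (v + 2)*(v + 4)*(v + 1)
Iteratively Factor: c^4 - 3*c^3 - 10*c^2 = (c - 5)*(c^3 + 2*c^2) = c*(c - 5)*(c^2 + 2*c) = c^2*(c - 5)*(c + 2)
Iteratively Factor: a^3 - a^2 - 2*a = (a - 2)*(a^2 + a) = a*(a - 2)*(a + 1)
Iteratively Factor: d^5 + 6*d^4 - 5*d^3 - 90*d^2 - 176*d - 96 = (d + 1)*(d^4 + 5*d^3 - 10*d^2 - 80*d - 96) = (d + 1)*(d + 2)*(d^3 + 3*d^2 - 16*d - 48) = (d - 4)*(d + 1)*(d + 2)*(d^2 + 7*d + 12) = (d - 4)*(d + 1)*(d + 2)*(d + 4)*(d + 3)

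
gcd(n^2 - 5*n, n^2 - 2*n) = n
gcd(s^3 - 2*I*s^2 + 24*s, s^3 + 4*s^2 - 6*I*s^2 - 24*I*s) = s^2 - 6*I*s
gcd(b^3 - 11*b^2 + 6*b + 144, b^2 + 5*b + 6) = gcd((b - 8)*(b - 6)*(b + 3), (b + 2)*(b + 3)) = b + 3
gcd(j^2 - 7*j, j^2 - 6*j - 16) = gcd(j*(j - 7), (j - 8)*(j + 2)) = 1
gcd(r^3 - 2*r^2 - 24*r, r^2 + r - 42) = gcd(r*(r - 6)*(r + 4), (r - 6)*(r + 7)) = r - 6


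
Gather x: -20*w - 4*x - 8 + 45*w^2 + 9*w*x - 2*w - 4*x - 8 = 45*w^2 - 22*w + x*(9*w - 8) - 16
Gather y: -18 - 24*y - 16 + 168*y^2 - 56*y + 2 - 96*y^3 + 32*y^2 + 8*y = -96*y^3 + 200*y^2 - 72*y - 32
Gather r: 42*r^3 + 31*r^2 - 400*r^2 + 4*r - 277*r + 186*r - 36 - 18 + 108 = 42*r^3 - 369*r^2 - 87*r + 54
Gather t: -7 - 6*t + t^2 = t^2 - 6*t - 7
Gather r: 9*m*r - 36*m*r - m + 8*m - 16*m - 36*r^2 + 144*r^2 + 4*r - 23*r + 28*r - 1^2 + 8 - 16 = -9*m + 108*r^2 + r*(9 - 27*m) - 9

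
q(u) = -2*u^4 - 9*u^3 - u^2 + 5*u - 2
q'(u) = -8*u^3 - 27*u^2 - 2*u + 5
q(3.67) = -804.82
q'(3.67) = -761.45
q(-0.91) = -1.97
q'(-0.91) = -9.51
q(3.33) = -574.70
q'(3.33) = -596.47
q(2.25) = -149.59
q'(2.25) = -227.31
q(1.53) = -39.88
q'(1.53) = -89.92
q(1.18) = -16.16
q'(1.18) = -48.10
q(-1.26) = 3.07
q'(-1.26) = -19.34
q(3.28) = -545.43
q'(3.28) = -574.34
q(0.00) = -2.00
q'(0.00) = 5.00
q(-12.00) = -26126.00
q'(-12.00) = 9965.00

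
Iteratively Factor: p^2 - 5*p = (p - 5)*(p)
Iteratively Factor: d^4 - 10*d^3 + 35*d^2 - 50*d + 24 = (d - 1)*(d^3 - 9*d^2 + 26*d - 24) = (d - 2)*(d - 1)*(d^2 - 7*d + 12) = (d - 4)*(d - 2)*(d - 1)*(d - 3)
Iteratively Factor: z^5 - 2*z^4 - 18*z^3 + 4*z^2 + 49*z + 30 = (z - 2)*(z^4 - 18*z^2 - 32*z - 15) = (z - 2)*(z + 1)*(z^3 - z^2 - 17*z - 15) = (z - 2)*(z + 1)^2*(z^2 - 2*z - 15) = (z - 5)*(z - 2)*(z + 1)^2*(z + 3)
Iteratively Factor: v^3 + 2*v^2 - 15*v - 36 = (v + 3)*(v^2 - v - 12) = (v + 3)^2*(v - 4)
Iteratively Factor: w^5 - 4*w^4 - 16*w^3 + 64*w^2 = (w + 4)*(w^4 - 8*w^3 + 16*w^2) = (w - 4)*(w + 4)*(w^3 - 4*w^2) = w*(w - 4)*(w + 4)*(w^2 - 4*w) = w^2*(w - 4)*(w + 4)*(w - 4)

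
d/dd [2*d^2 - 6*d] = 4*d - 6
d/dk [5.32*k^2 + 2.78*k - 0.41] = 10.64*k + 2.78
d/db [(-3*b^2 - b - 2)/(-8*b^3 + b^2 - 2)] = (-2*b*(12*b - 1)*(3*b^2 + b + 2) + (6*b + 1)*(8*b^3 - b^2 + 2))/(8*b^3 - b^2 + 2)^2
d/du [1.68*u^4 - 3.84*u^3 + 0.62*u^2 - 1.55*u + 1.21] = 6.72*u^3 - 11.52*u^2 + 1.24*u - 1.55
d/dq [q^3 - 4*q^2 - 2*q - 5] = 3*q^2 - 8*q - 2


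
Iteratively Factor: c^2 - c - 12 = (c - 4)*(c + 3)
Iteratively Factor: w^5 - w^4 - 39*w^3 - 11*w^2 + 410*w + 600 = (w + 2)*(w^4 - 3*w^3 - 33*w^2 + 55*w + 300) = (w - 5)*(w + 2)*(w^3 + 2*w^2 - 23*w - 60) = (w - 5)*(w + 2)*(w + 4)*(w^2 - 2*w - 15) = (w - 5)^2*(w + 2)*(w + 4)*(w + 3)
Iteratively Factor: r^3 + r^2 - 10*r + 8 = (r + 4)*(r^2 - 3*r + 2) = (r - 1)*(r + 4)*(r - 2)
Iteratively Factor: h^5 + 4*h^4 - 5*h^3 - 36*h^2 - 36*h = (h + 2)*(h^4 + 2*h^3 - 9*h^2 - 18*h) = (h + 2)*(h + 3)*(h^3 - h^2 - 6*h) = h*(h + 2)*(h + 3)*(h^2 - h - 6) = h*(h + 2)^2*(h + 3)*(h - 3)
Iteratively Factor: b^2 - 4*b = (b)*(b - 4)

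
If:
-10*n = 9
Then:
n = -9/10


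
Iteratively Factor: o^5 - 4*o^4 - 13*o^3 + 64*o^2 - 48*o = (o + 4)*(o^4 - 8*o^3 + 19*o^2 - 12*o) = (o - 3)*(o + 4)*(o^3 - 5*o^2 + 4*o) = o*(o - 3)*(o + 4)*(o^2 - 5*o + 4) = o*(o - 4)*(o - 3)*(o + 4)*(o - 1)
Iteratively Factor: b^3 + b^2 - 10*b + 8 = (b - 1)*(b^2 + 2*b - 8) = (b - 2)*(b - 1)*(b + 4)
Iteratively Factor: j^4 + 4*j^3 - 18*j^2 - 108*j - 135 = (j - 5)*(j^3 + 9*j^2 + 27*j + 27) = (j - 5)*(j + 3)*(j^2 + 6*j + 9) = (j - 5)*(j + 3)^2*(j + 3)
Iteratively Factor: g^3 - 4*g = (g)*(g^2 - 4) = g*(g - 2)*(g + 2)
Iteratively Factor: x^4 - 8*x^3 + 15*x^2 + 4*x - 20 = (x - 5)*(x^3 - 3*x^2 + 4) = (x - 5)*(x + 1)*(x^2 - 4*x + 4) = (x - 5)*(x - 2)*(x + 1)*(x - 2)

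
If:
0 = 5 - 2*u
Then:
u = 5/2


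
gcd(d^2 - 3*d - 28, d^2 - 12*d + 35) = d - 7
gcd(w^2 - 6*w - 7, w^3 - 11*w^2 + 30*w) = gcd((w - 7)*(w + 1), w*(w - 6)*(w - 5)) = 1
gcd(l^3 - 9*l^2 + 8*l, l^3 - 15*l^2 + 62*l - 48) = l^2 - 9*l + 8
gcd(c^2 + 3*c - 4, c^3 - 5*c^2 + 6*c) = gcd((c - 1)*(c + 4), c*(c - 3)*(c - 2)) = 1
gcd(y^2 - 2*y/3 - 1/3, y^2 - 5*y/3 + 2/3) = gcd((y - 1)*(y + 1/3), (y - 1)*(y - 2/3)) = y - 1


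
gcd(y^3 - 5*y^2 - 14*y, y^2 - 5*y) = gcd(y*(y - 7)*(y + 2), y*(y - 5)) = y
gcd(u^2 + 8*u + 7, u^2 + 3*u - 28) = u + 7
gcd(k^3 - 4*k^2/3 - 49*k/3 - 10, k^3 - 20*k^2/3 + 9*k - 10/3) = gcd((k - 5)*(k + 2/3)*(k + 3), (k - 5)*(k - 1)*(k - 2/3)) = k - 5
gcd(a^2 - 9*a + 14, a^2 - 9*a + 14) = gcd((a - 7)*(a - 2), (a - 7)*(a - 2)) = a^2 - 9*a + 14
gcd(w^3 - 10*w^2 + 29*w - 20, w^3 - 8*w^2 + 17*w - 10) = w^2 - 6*w + 5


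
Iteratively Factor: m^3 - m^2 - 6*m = (m + 2)*(m^2 - 3*m) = (m - 3)*(m + 2)*(m)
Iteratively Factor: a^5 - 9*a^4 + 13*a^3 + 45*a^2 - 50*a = (a - 5)*(a^4 - 4*a^3 - 7*a^2 + 10*a) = (a - 5)*(a - 1)*(a^3 - 3*a^2 - 10*a) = (a - 5)*(a - 1)*(a + 2)*(a^2 - 5*a) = (a - 5)^2*(a - 1)*(a + 2)*(a)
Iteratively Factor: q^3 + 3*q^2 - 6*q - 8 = (q + 4)*(q^2 - q - 2) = (q - 2)*(q + 4)*(q + 1)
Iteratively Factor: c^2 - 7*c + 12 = (c - 4)*(c - 3)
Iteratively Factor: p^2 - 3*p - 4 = (p + 1)*(p - 4)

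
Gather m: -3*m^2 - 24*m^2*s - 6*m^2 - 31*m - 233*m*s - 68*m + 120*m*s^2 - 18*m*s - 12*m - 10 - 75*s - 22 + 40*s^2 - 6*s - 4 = m^2*(-24*s - 9) + m*(120*s^2 - 251*s - 111) + 40*s^2 - 81*s - 36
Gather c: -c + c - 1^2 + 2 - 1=0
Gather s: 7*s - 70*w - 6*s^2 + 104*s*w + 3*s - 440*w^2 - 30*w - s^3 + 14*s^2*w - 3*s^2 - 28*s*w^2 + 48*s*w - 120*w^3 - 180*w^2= -s^3 + s^2*(14*w - 9) + s*(-28*w^2 + 152*w + 10) - 120*w^3 - 620*w^2 - 100*w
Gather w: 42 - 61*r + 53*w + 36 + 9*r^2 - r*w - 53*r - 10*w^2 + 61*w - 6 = 9*r^2 - 114*r - 10*w^2 + w*(114 - r) + 72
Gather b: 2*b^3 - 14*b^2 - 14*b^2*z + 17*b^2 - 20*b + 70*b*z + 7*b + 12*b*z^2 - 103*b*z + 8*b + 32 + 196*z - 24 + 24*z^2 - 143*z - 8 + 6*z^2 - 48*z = 2*b^3 + b^2*(3 - 14*z) + b*(12*z^2 - 33*z - 5) + 30*z^2 + 5*z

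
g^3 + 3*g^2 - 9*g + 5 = (g - 1)^2*(g + 5)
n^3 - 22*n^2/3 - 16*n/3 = n*(n - 8)*(n + 2/3)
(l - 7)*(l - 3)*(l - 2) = l^3 - 12*l^2 + 41*l - 42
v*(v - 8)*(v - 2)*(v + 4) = v^4 - 6*v^3 - 24*v^2 + 64*v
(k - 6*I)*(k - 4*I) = k^2 - 10*I*k - 24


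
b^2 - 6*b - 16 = (b - 8)*(b + 2)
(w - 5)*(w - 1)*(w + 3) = w^3 - 3*w^2 - 13*w + 15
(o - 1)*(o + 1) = o^2 - 1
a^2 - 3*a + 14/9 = (a - 7/3)*(a - 2/3)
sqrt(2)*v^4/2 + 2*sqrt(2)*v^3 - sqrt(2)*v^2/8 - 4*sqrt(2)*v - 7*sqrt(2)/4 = (v + 1/2)*(v + 7/2)*(v - sqrt(2))*(sqrt(2)*v/2 + 1)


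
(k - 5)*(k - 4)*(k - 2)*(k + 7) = k^4 - 4*k^3 - 39*k^2 + 226*k - 280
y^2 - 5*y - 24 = (y - 8)*(y + 3)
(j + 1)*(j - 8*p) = j^2 - 8*j*p + j - 8*p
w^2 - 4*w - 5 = (w - 5)*(w + 1)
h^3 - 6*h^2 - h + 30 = (h - 5)*(h - 3)*(h + 2)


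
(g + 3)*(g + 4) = g^2 + 7*g + 12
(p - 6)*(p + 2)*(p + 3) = p^3 - p^2 - 24*p - 36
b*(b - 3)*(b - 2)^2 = b^4 - 7*b^3 + 16*b^2 - 12*b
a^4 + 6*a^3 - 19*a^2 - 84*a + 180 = (a - 3)*(a - 2)*(a + 5)*(a + 6)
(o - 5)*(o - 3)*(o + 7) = o^3 - o^2 - 41*o + 105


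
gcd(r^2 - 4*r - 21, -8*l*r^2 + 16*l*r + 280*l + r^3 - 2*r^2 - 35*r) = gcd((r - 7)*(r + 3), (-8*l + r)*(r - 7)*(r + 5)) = r - 7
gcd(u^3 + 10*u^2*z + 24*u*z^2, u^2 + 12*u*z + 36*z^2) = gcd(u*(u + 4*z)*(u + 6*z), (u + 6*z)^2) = u + 6*z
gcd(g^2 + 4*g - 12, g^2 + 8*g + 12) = g + 6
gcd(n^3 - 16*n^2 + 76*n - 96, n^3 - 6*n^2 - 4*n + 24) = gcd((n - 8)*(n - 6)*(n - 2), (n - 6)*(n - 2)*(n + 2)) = n^2 - 8*n + 12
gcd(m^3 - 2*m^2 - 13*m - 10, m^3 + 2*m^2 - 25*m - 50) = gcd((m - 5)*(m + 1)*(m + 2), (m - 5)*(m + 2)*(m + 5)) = m^2 - 3*m - 10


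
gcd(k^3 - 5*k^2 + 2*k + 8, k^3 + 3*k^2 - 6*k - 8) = k^2 - k - 2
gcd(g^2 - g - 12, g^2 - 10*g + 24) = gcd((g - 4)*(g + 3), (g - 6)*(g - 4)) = g - 4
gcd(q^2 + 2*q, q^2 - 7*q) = q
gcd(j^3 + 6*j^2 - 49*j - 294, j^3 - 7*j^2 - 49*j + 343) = j^2 - 49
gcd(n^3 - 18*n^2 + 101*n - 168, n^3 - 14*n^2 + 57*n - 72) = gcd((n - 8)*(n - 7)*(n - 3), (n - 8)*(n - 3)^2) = n^2 - 11*n + 24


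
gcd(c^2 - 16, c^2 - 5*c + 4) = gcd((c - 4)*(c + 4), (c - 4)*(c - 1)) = c - 4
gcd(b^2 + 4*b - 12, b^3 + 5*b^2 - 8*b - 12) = b^2 + 4*b - 12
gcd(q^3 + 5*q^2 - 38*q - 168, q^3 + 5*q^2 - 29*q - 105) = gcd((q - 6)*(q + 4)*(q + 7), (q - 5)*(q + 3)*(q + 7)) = q + 7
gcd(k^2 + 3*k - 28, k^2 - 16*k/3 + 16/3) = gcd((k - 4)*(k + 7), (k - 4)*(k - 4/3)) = k - 4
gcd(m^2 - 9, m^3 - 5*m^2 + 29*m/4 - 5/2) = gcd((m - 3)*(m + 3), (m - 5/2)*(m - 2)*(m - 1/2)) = 1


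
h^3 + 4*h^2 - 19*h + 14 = (h - 2)*(h - 1)*(h + 7)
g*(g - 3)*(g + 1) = g^3 - 2*g^2 - 3*g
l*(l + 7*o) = l^2 + 7*l*o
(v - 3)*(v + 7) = v^2 + 4*v - 21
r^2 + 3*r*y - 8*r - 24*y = (r - 8)*(r + 3*y)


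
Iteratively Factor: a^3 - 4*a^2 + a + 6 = (a - 2)*(a^2 - 2*a - 3) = (a - 2)*(a + 1)*(a - 3)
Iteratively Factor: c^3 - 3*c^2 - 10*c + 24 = (c - 4)*(c^2 + c - 6) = (c - 4)*(c - 2)*(c + 3)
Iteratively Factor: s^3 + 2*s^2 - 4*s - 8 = (s - 2)*(s^2 + 4*s + 4) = (s - 2)*(s + 2)*(s + 2)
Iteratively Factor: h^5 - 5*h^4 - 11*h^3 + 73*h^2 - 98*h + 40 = (h - 1)*(h^4 - 4*h^3 - 15*h^2 + 58*h - 40) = (h - 1)^2*(h^3 - 3*h^2 - 18*h + 40) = (h - 2)*(h - 1)^2*(h^2 - h - 20) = (h - 5)*(h - 2)*(h - 1)^2*(h + 4)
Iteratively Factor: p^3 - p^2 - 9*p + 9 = (p - 3)*(p^2 + 2*p - 3) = (p - 3)*(p + 3)*(p - 1)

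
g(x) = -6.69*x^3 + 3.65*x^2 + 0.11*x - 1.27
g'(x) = -20.07*x^2 + 7.3*x + 0.11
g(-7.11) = 2587.02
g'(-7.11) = -1066.37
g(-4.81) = 827.14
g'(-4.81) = -499.34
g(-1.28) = 18.60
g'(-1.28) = -42.12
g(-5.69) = 1348.71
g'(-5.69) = -691.22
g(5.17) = -827.62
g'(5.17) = -498.60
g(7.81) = -2964.75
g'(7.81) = -1167.07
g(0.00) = -1.27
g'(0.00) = 0.11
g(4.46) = -521.69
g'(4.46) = -366.56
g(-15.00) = 23397.08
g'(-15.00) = -4625.14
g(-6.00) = 1574.51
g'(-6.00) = -766.21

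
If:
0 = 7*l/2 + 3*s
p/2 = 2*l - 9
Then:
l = -6*s/7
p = -24*s/7 - 18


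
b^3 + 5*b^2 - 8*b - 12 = (b - 2)*(b + 1)*(b + 6)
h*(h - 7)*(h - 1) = h^3 - 8*h^2 + 7*h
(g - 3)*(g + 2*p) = g^2 + 2*g*p - 3*g - 6*p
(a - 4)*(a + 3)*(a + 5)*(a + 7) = a^4 + 11*a^3 + 11*a^2 - 179*a - 420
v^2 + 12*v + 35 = (v + 5)*(v + 7)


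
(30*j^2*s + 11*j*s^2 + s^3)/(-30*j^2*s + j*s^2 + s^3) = (5*j + s)/(-5*j + s)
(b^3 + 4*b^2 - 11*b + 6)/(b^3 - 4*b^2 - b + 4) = (b^2 + 5*b - 6)/(b^2 - 3*b - 4)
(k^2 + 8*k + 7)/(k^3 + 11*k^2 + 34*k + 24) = (k + 7)/(k^2 + 10*k + 24)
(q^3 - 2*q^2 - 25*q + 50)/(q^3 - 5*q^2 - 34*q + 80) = (q - 5)/(q - 8)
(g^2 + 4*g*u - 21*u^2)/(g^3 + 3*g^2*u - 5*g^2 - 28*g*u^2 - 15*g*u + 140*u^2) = (-g + 3*u)/(-g^2 + 4*g*u + 5*g - 20*u)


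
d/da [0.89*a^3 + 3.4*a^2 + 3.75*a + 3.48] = 2.67*a^2 + 6.8*a + 3.75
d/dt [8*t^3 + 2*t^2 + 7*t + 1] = 24*t^2 + 4*t + 7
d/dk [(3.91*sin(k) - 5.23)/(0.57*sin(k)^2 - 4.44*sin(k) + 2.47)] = (-2.2287*sin(k)^2 + 5.9622*sin(k) - 13.5635)*cos(k)/(0.3249*sin(k)^4 - 5.0616*sin(k)^3 + 22.5294*sin(k)^2 - 21.9336*sin(k) + 6.1009)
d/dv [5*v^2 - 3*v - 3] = 10*v - 3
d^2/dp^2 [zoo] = 0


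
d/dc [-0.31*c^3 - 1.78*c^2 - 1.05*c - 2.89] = -0.93*c^2 - 3.56*c - 1.05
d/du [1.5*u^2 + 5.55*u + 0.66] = 3.0*u + 5.55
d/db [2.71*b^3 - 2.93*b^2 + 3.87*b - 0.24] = 8.13*b^2 - 5.86*b + 3.87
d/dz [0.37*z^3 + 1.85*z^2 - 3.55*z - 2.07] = 1.11*z^2 + 3.7*z - 3.55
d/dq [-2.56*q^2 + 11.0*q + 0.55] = 11.0 - 5.12*q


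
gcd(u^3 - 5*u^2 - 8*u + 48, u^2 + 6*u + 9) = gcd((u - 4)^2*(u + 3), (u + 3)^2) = u + 3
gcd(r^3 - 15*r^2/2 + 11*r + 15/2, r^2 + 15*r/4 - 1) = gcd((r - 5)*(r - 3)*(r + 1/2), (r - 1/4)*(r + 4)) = 1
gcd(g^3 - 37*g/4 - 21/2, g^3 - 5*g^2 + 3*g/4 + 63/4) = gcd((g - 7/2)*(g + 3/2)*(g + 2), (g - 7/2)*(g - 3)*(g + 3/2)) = g^2 - 2*g - 21/4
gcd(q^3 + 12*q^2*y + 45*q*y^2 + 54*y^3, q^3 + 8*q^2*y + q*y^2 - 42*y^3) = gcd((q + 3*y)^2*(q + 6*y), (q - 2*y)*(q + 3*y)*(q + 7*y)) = q + 3*y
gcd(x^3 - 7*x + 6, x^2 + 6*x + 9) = x + 3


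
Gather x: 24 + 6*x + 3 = 6*x + 27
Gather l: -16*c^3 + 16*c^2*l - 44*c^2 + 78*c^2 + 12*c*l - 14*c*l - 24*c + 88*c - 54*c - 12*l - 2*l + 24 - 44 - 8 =-16*c^3 + 34*c^2 + 10*c + l*(16*c^2 - 2*c - 14) - 28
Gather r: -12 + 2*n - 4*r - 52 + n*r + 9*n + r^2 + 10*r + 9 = 11*n + r^2 + r*(n + 6) - 55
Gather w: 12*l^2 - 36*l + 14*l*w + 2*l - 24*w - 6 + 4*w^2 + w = 12*l^2 - 34*l + 4*w^2 + w*(14*l - 23) - 6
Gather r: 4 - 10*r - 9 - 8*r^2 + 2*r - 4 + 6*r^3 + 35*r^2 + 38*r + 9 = 6*r^3 + 27*r^2 + 30*r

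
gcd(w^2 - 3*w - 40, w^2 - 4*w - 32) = w - 8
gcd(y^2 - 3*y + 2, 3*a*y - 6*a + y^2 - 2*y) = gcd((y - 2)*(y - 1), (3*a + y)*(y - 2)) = y - 2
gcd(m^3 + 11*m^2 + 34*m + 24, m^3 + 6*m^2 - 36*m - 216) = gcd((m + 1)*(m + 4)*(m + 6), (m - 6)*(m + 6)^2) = m + 6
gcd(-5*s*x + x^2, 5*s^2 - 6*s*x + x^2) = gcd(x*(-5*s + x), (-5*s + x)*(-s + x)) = -5*s + x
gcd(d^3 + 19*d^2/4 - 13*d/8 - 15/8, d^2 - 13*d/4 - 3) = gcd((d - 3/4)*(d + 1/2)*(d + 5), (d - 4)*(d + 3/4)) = 1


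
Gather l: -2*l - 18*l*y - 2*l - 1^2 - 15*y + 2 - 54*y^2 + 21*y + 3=l*(-18*y - 4) - 54*y^2 + 6*y + 4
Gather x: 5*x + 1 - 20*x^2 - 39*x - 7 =-20*x^2 - 34*x - 6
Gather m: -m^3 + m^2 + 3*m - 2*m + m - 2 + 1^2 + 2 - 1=-m^3 + m^2 + 2*m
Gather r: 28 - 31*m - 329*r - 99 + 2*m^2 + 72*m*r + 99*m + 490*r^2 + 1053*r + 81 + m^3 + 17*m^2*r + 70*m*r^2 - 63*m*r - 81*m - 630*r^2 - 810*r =m^3 + 2*m^2 - 13*m + r^2*(70*m - 140) + r*(17*m^2 + 9*m - 86) + 10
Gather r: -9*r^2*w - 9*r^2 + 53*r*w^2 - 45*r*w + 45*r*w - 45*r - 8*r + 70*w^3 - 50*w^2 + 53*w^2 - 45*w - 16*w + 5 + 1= r^2*(-9*w - 9) + r*(53*w^2 - 53) + 70*w^3 + 3*w^2 - 61*w + 6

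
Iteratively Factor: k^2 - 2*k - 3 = (k - 3)*(k + 1)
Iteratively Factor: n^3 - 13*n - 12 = (n + 3)*(n^2 - 3*n - 4) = (n - 4)*(n + 3)*(n + 1)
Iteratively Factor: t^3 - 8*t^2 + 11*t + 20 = (t + 1)*(t^2 - 9*t + 20) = (t - 4)*(t + 1)*(t - 5)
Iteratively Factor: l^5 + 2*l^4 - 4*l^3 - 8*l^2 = (l - 2)*(l^4 + 4*l^3 + 4*l^2) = l*(l - 2)*(l^3 + 4*l^2 + 4*l) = l*(l - 2)*(l + 2)*(l^2 + 2*l) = l^2*(l - 2)*(l + 2)*(l + 2)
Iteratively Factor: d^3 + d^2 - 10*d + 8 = (d + 4)*(d^2 - 3*d + 2) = (d - 2)*(d + 4)*(d - 1)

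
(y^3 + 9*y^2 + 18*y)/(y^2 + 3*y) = y + 6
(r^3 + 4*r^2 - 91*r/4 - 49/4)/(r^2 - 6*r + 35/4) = (2*r^2 + 15*r + 7)/(2*r - 5)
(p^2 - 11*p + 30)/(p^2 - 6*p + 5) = (p - 6)/(p - 1)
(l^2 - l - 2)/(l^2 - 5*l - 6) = (l - 2)/(l - 6)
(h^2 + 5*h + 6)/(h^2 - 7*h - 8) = (h^2 + 5*h + 6)/(h^2 - 7*h - 8)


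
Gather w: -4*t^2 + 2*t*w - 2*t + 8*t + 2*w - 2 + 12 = -4*t^2 + 6*t + w*(2*t + 2) + 10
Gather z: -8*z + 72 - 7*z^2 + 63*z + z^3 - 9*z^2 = z^3 - 16*z^2 + 55*z + 72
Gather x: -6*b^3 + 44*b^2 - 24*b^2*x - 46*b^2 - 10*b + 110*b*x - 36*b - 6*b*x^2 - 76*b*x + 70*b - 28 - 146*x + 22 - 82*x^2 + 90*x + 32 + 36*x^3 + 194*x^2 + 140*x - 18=-6*b^3 - 2*b^2 + 24*b + 36*x^3 + x^2*(112 - 6*b) + x*(-24*b^2 + 34*b + 84) + 8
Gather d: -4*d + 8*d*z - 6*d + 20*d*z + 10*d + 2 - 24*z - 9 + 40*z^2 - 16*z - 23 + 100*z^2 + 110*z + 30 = 28*d*z + 140*z^2 + 70*z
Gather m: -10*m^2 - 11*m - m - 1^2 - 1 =-10*m^2 - 12*m - 2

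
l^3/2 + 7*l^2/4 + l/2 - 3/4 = (l/2 + 1/2)*(l - 1/2)*(l + 3)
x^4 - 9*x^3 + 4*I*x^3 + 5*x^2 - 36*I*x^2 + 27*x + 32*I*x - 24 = (x - 8)*(x - 1)*(x + I)*(x + 3*I)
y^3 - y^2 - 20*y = y*(y - 5)*(y + 4)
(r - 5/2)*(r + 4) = r^2 + 3*r/2 - 10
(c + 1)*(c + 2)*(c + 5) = c^3 + 8*c^2 + 17*c + 10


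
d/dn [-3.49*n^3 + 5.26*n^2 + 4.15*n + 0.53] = -10.47*n^2 + 10.52*n + 4.15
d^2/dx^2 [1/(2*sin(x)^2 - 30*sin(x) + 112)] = (-4*sin(x)^4 + 45*sin(x)^3 + 5*sin(x)^2 - 930*sin(x) + 338)/(2*(sin(x)^2 - 15*sin(x) + 56)^3)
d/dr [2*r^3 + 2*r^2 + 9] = 2*r*(3*r + 2)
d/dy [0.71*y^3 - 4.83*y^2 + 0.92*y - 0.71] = 2.13*y^2 - 9.66*y + 0.92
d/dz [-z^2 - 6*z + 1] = -2*z - 6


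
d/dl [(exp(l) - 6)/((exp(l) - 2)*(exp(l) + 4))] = (-exp(2*l) + 12*exp(l) + 4)*exp(l)/(exp(4*l) + 4*exp(3*l) - 12*exp(2*l) - 32*exp(l) + 64)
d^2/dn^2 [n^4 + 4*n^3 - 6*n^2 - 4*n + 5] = 12*n^2 + 24*n - 12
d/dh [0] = 0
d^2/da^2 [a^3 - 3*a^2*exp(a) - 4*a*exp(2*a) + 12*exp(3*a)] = -3*a^2*exp(a) - 16*a*exp(2*a) - 12*a*exp(a) + 6*a + 108*exp(3*a) - 16*exp(2*a) - 6*exp(a)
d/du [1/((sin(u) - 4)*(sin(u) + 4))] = -sin(2*u)/((sin(u) - 4)^2*(sin(u) + 4)^2)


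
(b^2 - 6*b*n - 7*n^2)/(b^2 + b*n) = (b - 7*n)/b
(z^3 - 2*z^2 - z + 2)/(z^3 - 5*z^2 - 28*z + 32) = (z^2 - z - 2)/(z^2 - 4*z - 32)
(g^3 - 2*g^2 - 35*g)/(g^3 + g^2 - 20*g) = (g - 7)/(g - 4)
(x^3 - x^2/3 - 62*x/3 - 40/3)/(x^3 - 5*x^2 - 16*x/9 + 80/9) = 3*(3*x^2 + 14*x + 8)/(9*x^2 - 16)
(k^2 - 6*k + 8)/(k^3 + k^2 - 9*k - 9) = (k^2 - 6*k + 8)/(k^3 + k^2 - 9*k - 9)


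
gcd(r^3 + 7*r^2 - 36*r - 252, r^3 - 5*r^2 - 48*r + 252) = r^2 + r - 42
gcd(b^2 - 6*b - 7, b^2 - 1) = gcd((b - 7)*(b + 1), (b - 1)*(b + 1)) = b + 1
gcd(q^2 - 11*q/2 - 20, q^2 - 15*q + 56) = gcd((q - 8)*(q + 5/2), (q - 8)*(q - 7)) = q - 8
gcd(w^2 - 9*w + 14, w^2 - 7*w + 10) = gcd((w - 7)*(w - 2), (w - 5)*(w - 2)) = w - 2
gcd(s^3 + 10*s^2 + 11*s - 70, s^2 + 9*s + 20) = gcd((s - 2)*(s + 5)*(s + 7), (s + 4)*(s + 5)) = s + 5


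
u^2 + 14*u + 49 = (u + 7)^2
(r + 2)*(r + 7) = r^2 + 9*r + 14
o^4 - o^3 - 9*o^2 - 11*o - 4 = (o - 4)*(o + 1)^3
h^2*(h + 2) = h^3 + 2*h^2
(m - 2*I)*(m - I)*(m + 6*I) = m^3 + 3*I*m^2 + 16*m - 12*I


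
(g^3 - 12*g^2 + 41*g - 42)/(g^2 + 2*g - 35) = (g^3 - 12*g^2 + 41*g - 42)/(g^2 + 2*g - 35)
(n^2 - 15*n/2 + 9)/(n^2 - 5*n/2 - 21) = (2*n - 3)/(2*n + 7)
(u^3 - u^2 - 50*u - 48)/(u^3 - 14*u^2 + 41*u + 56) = (u + 6)/(u - 7)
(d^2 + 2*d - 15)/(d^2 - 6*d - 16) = (-d^2 - 2*d + 15)/(-d^2 + 6*d + 16)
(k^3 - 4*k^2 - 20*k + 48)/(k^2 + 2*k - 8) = k - 6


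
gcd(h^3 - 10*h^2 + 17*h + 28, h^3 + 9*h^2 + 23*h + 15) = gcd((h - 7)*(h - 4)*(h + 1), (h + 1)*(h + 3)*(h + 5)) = h + 1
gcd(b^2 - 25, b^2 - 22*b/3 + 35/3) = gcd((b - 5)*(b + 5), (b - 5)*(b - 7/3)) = b - 5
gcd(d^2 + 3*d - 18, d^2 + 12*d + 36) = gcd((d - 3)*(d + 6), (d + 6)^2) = d + 6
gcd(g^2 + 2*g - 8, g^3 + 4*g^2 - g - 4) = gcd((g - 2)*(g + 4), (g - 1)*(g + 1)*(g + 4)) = g + 4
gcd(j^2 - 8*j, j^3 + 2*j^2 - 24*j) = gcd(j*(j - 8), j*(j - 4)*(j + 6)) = j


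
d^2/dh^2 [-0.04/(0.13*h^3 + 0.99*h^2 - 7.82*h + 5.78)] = ((0.0312*h + 0.0792)*(0.13*h^3 + 0.99*h^2 - 7.82*h + 5.78) - 0.04*(0.39*h^2 + 1.98*h - 7.82)*(0.78*h^2 + 3.96*h - 15.64))/(0.13*h^3 + 0.99*h^2 - 7.82*h + 5.78)^3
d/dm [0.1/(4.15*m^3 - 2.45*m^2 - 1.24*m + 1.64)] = (-1.245*m^2 + 0.49*m + 0.124)/(4.15*m^3 - 2.45*m^2 - 1.24*m + 1.64)^2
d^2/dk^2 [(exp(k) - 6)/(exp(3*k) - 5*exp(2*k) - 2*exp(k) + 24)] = (4*exp(6*k) - 69*exp(5*k) + 363*exp(4*k) - 898*exp(3*k) + 1836*exp(2*k) - 2856*exp(k) + 288)*exp(k)/(exp(9*k) - 15*exp(8*k) + 69*exp(7*k) + 7*exp(6*k) - 858*exp(5*k) + 1452*exp(4*k) + 3160*exp(3*k) - 8352*exp(2*k) - 3456*exp(k) + 13824)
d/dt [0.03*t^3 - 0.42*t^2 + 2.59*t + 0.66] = 0.09*t^2 - 0.84*t + 2.59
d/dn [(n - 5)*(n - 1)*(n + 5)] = 3*n^2 - 2*n - 25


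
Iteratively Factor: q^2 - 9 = (q - 3)*(q + 3)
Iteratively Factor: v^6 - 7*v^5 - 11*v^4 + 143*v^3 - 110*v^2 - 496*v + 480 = (v + 4)*(v^5 - 11*v^4 + 33*v^3 + 11*v^2 - 154*v + 120) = (v - 5)*(v + 4)*(v^4 - 6*v^3 + 3*v^2 + 26*v - 24) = (v - 5)*(v - 3)*(v + 4)*(v^3 - 3*v^2 - 6*v + 8) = (v - 5)*(v - 3)*(v - 1)*(v + 4)*(v^2 - 2*v - 8) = (v - 5)*(v - 3)*(v - 1)*(v + 2)*(v + 4)*(v - 4)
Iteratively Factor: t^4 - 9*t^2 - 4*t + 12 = (t - 1)*(t^3 + t^2 - 8*t - 12) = (t - 1)*(t + 2)*(t^2 - t - 6) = (t - 3)*(t - 1)*(t + 2)*(t + 2)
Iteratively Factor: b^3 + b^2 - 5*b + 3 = (b + 3)*(b^2 - 2*b + 1) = (b - 1)*(b + 3)*(b - 1)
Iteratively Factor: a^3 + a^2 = (a + 1)*(a^2) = a*(a + 1)*(a)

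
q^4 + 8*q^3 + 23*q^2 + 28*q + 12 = (q + 1)*(q + 2)^2*(q + 3)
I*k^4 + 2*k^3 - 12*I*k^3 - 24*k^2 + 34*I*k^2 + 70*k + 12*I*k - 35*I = (k - 7)*(k - 5)*(k - I)*(I*k + 1)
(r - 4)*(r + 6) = r^2 + 2*r - 24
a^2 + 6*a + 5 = (a + 1)*(a + 5)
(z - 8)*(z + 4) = z^2 - 4*z - 32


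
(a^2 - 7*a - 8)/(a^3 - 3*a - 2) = (a - 8)/(a^2 - a - 2)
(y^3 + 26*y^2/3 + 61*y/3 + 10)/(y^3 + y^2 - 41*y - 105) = (y + 2/3)/(y - 7)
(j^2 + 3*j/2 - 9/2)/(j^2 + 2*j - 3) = (j - 3/2)/(j - 1)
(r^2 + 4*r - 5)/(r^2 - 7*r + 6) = (r + 5)/(r - 6)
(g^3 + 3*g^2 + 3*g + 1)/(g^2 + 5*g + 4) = (g^2 + 2*g + 1)/(g + 4)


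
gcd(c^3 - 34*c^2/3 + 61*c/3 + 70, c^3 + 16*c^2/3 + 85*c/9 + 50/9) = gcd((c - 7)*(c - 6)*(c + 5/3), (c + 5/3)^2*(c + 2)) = c + 5/3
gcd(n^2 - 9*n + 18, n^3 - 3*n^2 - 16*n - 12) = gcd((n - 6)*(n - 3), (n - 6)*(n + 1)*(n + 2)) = n - 6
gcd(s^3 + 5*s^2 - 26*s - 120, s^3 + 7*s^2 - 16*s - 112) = s + 4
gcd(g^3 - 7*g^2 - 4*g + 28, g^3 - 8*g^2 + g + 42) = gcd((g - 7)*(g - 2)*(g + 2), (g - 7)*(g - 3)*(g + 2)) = g^2 - 5*g - 14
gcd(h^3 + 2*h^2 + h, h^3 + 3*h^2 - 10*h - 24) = 1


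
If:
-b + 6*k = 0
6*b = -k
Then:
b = 0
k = 0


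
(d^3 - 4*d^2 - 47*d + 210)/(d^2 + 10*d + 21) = (d^2 - 11*d + 30)/(d + 3)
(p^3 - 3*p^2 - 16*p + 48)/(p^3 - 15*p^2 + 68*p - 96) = (p + 4)/(p - 8)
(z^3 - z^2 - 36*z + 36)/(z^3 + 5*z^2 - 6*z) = (z - 6)/z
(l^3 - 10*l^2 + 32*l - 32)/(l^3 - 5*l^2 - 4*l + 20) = (l^2 - 8*l + 16)/(l^2 - 3*l - 10)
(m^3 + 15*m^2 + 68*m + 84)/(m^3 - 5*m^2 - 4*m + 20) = (m^2 + 13*m + 42)/(m^2 - 7*m + 10)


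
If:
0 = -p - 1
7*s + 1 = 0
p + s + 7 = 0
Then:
No Solution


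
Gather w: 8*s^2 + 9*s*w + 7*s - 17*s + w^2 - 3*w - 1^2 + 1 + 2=8*s^2 - 10*s + w^2 + w*(9*s - 3) + 2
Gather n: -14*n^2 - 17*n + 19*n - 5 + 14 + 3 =-14*n^2 + 2*n + 12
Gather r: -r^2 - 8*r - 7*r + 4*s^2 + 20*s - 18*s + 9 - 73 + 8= -r^2 - 15*r + 4*s^2 + 2*s - 56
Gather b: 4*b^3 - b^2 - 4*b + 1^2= 4*b^3 - b^2 - 4*b + 1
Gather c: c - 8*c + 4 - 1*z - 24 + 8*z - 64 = -7*c + 7*z - 84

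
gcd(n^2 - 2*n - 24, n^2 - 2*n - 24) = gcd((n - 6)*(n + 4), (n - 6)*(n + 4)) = n^2 - 2*n - 24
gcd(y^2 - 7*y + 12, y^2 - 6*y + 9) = y - 3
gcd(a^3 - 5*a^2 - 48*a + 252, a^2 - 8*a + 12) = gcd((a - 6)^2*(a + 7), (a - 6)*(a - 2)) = a - 6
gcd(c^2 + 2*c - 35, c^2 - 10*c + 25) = c - 5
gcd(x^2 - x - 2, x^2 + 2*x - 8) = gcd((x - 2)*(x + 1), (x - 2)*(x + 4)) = x - 2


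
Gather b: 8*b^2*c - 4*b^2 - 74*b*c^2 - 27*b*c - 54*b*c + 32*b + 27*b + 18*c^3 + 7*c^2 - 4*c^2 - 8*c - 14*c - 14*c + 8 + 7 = b^2*(8*c - 4) + b*(-74*c^2 - 81*c + 59) + 18*c^3 + 3*c^2 - 36*c + 15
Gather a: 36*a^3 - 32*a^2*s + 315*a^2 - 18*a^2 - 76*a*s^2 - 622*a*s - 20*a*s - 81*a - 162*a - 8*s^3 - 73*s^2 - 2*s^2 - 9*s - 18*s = 36*a^3 + a^2*(297 - 32*s) + a*(-76*s^2 - 642*s - 243) - 8*s^3 - 75*s^2 - 27*s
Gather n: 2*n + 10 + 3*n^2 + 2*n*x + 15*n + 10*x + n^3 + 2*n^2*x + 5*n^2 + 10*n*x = n^3 + n^2*(2*x + 8) + n*(12*x + 17) + 10*x + 10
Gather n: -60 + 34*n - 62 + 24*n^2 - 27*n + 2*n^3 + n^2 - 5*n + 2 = 2*n^3 + 25*n^2 + 2*n - 120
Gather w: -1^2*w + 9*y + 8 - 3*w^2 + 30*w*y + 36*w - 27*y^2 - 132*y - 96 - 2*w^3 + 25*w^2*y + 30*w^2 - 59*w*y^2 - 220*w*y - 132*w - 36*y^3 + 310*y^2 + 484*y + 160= -2*w^3 + w^2*(25*y + 27) + w*(-59*y^2 - 190*y - 97) - 36*y^3 + 283*y^2 + 361*y + 72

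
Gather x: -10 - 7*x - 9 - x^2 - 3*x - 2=-x^2 - 10*x - 21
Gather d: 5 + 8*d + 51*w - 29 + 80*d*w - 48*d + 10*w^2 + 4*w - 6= d*(80*w - 40) + 10*w^2 + 55*w - 30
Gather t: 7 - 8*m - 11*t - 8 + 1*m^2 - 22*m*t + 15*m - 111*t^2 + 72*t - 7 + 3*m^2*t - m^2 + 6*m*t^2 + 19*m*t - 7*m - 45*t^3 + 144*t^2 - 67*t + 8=-45*t^3 + t^2*(6*m + 33) + t*(3*m^2 - 3*m - 6)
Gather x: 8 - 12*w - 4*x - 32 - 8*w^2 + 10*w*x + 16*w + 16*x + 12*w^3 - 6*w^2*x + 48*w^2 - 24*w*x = 12*w^3 + 40*w^2 + 4*w + x*(-6*w^2 - 14*w + 12) - 24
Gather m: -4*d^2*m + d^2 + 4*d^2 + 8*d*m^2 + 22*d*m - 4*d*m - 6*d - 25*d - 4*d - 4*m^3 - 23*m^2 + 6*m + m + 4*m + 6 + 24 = 5*d^2 - 35*d - 4*m^3 + m^2*(8*d - 23) + m*(-4*d^2 + 18*d + 11) + 30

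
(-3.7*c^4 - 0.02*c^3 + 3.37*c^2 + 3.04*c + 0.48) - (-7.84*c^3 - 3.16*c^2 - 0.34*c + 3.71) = -3.7*c^4 + 7.82*c^3 + 6.53*c^2 + 3.38*c - 3.23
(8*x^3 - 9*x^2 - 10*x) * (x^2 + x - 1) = 8*x^5 - x^4 - 27*x^3 - x^2 + 10*x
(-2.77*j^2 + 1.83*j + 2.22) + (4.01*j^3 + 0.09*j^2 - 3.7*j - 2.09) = 4.01*j^3 - 2.68*j^2 - 1.87*j + 0.13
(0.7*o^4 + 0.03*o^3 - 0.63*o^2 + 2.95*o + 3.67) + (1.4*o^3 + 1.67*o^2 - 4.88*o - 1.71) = 0.7*o^4 + 1.43*o^3 + 1.04*o^2 - 1.93*o + 1.96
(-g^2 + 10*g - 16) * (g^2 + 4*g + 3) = -g^4 + 6*g^3 + 21*g^2 - 34*g - 48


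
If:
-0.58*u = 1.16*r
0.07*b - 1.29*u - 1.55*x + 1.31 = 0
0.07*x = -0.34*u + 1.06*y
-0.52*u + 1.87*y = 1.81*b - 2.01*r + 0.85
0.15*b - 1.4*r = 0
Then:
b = -0.47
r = -0.05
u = 0.10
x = 0.74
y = 0.08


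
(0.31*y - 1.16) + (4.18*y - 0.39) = 4.49*y - 1.55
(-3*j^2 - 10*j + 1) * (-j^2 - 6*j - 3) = 3*j^4 + 28*j^3 + 68*j^2 + 24*j - 3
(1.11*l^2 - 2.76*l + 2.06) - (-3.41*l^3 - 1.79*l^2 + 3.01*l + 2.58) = 3.41*l^3 + 2.9*l^2 - 5.77*l - 0.52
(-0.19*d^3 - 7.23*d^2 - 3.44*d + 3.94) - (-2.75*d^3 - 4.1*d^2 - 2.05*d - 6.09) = 2.56*d^3 - 3.13*d^2 - 1.39*d + 10.03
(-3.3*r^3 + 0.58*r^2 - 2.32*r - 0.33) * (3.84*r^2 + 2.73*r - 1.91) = -12.672*r^5 - 6.7818*r^4 - 1.0224*r^3 - 8.7086*r^2 + 3.5303*r + 0.6303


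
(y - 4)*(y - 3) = y^2 - 7*y + 12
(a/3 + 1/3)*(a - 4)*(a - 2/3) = a^3/3 - 11*a^2/9 - 2*a/3 + 8/9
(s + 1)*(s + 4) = s^2 + 5*s + 4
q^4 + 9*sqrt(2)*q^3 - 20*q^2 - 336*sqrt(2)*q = q*(q - 4*sqrt(2))*(q + 6*sqrt(2))*(q + 7*sqrt(2))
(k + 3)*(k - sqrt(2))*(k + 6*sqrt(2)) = k^3 + 3*k^2 + 5*sqrt(2)*k^2 - 12*k + 15*sqrt(2)*k - 36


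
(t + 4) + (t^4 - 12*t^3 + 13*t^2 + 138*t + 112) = t^4 - 12*t^3 + 13*t^2 + 139*t + 116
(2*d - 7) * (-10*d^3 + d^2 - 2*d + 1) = -20*d^4 + 72*d^3 - 11*d^2 + 16*d - 7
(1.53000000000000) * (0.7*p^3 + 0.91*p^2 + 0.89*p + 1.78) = 1.071*p^3 + 1.3923*p^2 + 1.3617*p + 2.7234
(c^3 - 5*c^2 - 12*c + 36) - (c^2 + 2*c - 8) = c^3 - 6*c^2 - 14*c + 44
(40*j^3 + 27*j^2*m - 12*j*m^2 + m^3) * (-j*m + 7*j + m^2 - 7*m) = -40*j^4*m + 280*j^4 + 13*j^3*m^2 - 91*j^3*m + 39*j^2*m^3 - 273*j^2*m^2 - 13*j*m^4 + 91*j*m^3 + m^5 - 7*m^4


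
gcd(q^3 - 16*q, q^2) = q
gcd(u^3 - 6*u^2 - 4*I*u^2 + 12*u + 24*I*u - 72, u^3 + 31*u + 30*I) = u - 6*I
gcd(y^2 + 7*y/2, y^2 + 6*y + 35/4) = y + 7/2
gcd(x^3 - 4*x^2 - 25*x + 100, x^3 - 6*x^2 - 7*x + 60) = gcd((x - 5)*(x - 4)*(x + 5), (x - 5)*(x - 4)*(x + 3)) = x^2 - 9*x + 20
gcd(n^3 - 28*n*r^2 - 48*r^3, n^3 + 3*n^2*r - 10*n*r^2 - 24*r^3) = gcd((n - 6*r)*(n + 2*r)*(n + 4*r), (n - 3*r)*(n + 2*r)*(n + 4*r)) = n^2 + 6*n*r + 8*r^2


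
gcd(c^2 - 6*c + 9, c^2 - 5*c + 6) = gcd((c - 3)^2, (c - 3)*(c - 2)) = c - 3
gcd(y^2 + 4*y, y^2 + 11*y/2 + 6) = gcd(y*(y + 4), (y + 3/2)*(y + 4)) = y + 4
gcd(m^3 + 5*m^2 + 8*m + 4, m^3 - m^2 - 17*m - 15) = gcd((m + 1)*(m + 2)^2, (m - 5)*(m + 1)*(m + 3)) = m + 1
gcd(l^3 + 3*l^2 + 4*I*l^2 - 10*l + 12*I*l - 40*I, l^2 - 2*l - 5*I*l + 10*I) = l - 2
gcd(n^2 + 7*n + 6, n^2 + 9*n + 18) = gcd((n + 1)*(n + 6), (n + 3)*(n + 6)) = n + 6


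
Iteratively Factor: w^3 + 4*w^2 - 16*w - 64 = (w + 4)*(w^2 - 16) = (w - 4)*(w + 4)*(w + 4)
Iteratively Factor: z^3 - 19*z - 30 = (z + 3)*(z^2 - 3*z - 10) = (z - 5)*(z + 3)*(z + 2)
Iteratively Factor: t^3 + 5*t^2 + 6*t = (t + 2)*(t^2 + 3*t) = (t + 2)*(t + 3)*(t)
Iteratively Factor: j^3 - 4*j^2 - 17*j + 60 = (j - 5)*(j^2 + j - 12) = (j - 5)*(j - 3)*(j + 4)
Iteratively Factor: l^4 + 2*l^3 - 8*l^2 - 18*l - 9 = (l + 1)*(l^3 + l^2 - 9*l - 9) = (l + 1)*(l + 3)*(l^2 - 2*l - 3) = (l + 1)^2*(l + 3)*(l - 3)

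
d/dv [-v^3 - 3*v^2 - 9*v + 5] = -3*v^2 - 6*v - 9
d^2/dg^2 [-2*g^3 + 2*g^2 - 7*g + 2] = 4 - 12*g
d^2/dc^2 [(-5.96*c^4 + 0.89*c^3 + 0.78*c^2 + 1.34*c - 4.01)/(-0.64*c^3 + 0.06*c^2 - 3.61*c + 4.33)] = (-7.105427357601e-15*c^8 - 28.2043839999999*c^6 + 100.396848*c^5 + 476.553288*c^4 - 1540.216382*c^3 + 1436.722278*c^2 - 36.566658*c + 31.293678)/(0.262144*c^9 - 0.073728*c^8 + 4.44288*c^7 - 6.152664*c^6 + 26.058252*c^5 - 62.416734*c^4 + 88.671037*c^3 - 172.661781*c^2 + 203.050587*c - 81.182737)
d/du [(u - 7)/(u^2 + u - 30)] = (u^2 + u - (u - 7)*(2*u + 1) - 30)/(u^2 + u - 30)^2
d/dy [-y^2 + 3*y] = 3 - 2*y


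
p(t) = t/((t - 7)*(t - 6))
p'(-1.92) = 0.01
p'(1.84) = 0.08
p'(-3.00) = 0.00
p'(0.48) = 0.03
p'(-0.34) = 0.02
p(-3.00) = -0.03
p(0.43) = 0.01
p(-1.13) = -0.02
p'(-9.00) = 0.00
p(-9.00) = -0.04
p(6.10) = -67.78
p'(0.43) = 0.03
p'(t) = -t/((t - 7)*(t - 6)^2) - t/((t - 7)^2*(t - 6)) + 1/((t - 7)*(t - 6))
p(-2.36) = -0.03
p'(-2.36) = 0.01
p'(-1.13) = 0.01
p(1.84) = 0.09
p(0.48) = 0.01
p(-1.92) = -0.03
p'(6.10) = 591.36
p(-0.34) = -0.01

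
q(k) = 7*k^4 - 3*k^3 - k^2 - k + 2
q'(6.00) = 5711.00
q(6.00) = 8384.00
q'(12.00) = 47063.00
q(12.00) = 139814.00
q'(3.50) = 1082.25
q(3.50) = 908.06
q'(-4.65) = -3001.55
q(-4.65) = 3559.39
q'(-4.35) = -2467.36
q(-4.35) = 2740.79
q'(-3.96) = -1872.99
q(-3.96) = 1897.96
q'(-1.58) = -130.75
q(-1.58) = 56.54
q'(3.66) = 1243.90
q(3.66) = 1093.96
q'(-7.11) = -10505.66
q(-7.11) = 18925.44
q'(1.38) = 52.69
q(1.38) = 16.22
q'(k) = 28*k^3 - 9*k^2 - 2*k - 1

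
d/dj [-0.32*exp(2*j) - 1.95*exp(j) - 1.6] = (-0.64*exp(j) - 1.95)*exp(j)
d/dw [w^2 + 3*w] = 2*w + 3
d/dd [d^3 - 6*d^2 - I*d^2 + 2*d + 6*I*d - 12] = 3*d^2 - 12*d - 2*I*d + 2 + 6*I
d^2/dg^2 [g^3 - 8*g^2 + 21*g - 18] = 6*g - 16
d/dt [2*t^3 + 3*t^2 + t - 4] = 6*t^2 + 6*t + 1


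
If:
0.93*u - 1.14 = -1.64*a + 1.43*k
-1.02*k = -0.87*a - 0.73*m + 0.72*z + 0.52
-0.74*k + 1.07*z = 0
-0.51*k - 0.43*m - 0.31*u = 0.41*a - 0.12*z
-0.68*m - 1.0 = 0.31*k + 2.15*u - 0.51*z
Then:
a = 0.80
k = -0.09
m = -0.43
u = -0.33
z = -0.06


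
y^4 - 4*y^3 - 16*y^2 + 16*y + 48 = (y - 6)*(y - 2)*(y + 2)^2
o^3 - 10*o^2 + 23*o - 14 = (o - 7)*(o - 2)*(o - 1)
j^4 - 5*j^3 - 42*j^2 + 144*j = j*(j - 8)*(j - 3)*(j + 6)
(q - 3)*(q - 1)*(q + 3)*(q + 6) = q^4 + 5*q^3 - 15*q^2 - 45*q + 54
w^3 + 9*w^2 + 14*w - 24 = (w - 1)*(w + 4)*(w + 6)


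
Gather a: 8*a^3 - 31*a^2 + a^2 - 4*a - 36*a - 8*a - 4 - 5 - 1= 8*a^3 - 30*a^2 - 48*a - 10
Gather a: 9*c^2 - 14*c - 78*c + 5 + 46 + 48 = 9*c^2 - 92*c + 99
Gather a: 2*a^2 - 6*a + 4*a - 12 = 2*a^2 - 2*a - 12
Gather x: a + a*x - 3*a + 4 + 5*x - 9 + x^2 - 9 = -2*a + x^2 + x*(a + 5) - 14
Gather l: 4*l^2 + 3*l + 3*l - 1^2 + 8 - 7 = 4*l^2 + 6*l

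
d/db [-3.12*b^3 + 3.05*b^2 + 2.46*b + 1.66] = -9.36*b^2 + 6.1*b + 2.46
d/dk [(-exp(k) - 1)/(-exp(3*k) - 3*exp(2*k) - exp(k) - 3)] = (-(exp(k) + 1)*(3*exp(2*k) + 6*exp(k) + 1) + exp(3*k) + 3*exp(2*k) + exp(k) + 3)*exp(k)/(exp(3*k) + 3*exp(2*k) + exp(k) + 3)^2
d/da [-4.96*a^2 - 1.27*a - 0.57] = -9.92*a - 1.27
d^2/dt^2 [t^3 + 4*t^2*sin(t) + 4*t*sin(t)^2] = -4*t^2*sin(t) + 16*t*cos(t) + 8*t*cos(2*t) + 6*t + 8*sin(t) + 8*sin(2*t)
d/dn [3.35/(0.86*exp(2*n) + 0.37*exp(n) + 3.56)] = (-5.762*exp(n) - 1.2395)*exp(n)/(0.86*exp(2*n) + 0.37*exp(n) + 3.56)^2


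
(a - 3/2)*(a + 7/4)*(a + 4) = a^3 + 17*a^2/4 - 13*a/8 - 21/2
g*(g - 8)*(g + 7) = g^3 - g^2 - 56*g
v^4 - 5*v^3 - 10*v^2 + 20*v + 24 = (v - 6)*(v - 2)*(v + 1)*(v + 2)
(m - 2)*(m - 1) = m^2 - 3*m + 2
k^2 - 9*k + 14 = (k - 7)*(k - 2)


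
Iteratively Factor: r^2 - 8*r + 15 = (r - 5)*(r - 3)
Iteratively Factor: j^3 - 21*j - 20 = (j + 4)*(j^2 - 4*j - 5) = (j + 1)*(j + 4)*(j - 5)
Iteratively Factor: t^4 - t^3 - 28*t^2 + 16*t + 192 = (t - 4)*(t^3 + 3*t^2 - 16*t - 48) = (t - 4)^2*(t^2 + 7*t + 12) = (t - 4)^2*(t + 4)*(t + 3)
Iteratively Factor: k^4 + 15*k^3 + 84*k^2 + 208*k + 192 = (k + 4)*(k^3 + 11*k^2 + 40*k + 48) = (k + 4)^2*(k^2 + 7*k + 12) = (k + 4)^3*(k + 3)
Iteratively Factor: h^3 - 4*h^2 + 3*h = (h)*(h^2 - 4*h + 3) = h*(h - 3)*(h - 1)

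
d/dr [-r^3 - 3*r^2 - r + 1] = -3*r^2 - 6*r - 1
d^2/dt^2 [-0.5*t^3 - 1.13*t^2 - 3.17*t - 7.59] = -3.0*t - 2.26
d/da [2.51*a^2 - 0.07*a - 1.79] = 5.02*a - 0.07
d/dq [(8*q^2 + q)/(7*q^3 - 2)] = 2*(-28*q^4 - 7*q^3 - 16*q - 1)/(49*q^6 - 28*q^3 + 4)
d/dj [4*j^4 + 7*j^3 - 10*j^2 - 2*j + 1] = 16*j^3 + 21*j^2 - 20*j - 2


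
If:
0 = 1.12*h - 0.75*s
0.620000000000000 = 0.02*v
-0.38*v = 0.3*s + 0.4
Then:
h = -27.19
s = -40.60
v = 31.00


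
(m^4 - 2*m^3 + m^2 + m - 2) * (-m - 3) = -m^5 - m^4 + 5*m^3 - 4*m^2 - m + 6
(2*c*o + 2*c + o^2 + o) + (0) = 2*c*o + 2*c + o^2 + o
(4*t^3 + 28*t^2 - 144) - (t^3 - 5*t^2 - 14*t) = 3*t^3 + 33*t^2 + 14*t - 144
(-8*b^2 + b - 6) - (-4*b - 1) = -8*b^2 + 5*b - 5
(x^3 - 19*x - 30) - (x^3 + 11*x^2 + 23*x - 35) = -11*x^2 - 42*x + 5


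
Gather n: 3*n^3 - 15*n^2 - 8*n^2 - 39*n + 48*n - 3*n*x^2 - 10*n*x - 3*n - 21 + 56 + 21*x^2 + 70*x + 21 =3*n^3 - 23*n^2 + n*(-3*x^2 - 10*x + 6) + 21*x^2 + 70*x + 56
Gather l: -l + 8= 8 - l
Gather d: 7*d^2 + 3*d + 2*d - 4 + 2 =7*d^2 + 5*d - 2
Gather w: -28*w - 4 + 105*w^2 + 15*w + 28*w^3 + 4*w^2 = 28*w^3 + 109*w^2 - 13*w - 4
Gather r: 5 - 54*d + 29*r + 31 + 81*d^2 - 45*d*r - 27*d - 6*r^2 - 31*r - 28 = 81*d^2 - 81*d - 6*r^2 + r*(-45*d - 2) + 8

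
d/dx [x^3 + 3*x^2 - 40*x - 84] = 3*x^2 + 6*x - 40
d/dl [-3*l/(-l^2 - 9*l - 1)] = 3*(1 - l^2)/(l^4 + 18*l^3 + 83*l^2 + 18*l + 1)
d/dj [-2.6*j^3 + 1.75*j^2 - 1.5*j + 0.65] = -7.8*j^2 + 3.5*j - 1.5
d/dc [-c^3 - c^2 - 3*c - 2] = -3*c^2 - 2*c - 3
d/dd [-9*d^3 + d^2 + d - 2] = -27*d^2 + 2*d + 1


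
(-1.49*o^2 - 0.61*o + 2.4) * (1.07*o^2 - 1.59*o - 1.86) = -1.5943*o^4 + 1.7164*o^3 + 6.3093*o^2 - 2.6814*o - 4.464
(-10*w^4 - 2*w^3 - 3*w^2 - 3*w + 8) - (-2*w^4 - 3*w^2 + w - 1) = -8*w^4 - 2*w^3 - 4*w + 9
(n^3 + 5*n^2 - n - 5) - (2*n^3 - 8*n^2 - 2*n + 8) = -n^3 + 13*n^2 + n - 13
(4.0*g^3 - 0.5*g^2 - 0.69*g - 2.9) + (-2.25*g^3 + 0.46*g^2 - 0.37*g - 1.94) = 1.75*g^3 - 0.04*g^2 - 1.06*g - 4.84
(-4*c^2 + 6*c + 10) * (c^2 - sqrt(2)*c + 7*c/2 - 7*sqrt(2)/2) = -4*c^4 - 8*c^3 + 4*sqrt(2)*c^3 + 8*sqrt(2)*c^2 + 31*c^2 - 31*sqrt(2)*c + 35*c - 35*sqrt(2)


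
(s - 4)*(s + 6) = s^2 + 2*s - 24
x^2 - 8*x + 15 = (x - 5)*(x - 3)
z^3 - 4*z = z*(z - 2)*(z + 2)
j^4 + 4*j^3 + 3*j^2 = j^2*(j + 1)*(j + 3)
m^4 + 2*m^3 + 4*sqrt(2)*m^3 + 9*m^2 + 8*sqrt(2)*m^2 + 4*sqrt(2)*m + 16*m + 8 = (m + 1)^2*(m + 2*sqrt(2))^2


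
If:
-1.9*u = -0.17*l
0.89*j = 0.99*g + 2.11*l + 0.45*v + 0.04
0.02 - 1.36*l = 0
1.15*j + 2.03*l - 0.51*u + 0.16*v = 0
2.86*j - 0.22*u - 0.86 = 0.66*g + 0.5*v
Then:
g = 0.88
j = 0.21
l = 0.01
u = 0.00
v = -1.69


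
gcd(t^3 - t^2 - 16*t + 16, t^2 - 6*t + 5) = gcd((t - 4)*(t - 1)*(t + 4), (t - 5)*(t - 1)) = t - 1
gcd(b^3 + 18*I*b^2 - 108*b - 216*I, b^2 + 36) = b + 6*I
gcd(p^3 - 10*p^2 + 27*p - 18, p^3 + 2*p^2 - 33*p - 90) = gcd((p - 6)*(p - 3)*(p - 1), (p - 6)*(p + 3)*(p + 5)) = p - 6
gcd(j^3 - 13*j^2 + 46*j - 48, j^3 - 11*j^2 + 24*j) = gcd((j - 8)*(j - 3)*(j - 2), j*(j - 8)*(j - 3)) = j^2 - 11*j + 24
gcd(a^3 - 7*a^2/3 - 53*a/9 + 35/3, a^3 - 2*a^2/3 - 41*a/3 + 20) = a^2 - 14*a/3 + 5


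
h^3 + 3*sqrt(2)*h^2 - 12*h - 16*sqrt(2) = (h - 2*sqrt(2))*(h + sqrt(2))*(h + 4*sqrt(2))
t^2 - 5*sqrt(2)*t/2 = t*(t - 5*sqrt(2)/2)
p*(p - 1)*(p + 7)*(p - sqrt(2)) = p^4 - sqrt(2)*p^3 + 6*p^3 - 6*sqrt(2)*p^2 - 7*p^2 + 7*sqrt(2)*p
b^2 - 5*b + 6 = (b - 3)*(b - 2)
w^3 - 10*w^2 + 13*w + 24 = (w - 8)*(w - 3)*(w + 1)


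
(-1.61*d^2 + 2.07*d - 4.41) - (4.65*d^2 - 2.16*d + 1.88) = -6.26*d^2 + 4.23*d - 6.29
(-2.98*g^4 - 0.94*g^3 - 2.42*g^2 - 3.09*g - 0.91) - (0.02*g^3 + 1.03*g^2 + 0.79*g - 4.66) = -2.98*g^4 - 0.96*g^3 - 3.45*g^2 - 3.88*g + 3.75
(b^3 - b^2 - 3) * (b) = b^4 - b^3 - 3*b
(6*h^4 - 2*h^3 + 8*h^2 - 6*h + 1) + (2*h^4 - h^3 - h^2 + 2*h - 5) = 8*h^4 - 3*h^3 + 7*h^2 - 4*h - 4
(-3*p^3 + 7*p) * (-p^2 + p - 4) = 3*p^5 - 3*p^4 + 5*p^3 + 7*p^2 - 28*p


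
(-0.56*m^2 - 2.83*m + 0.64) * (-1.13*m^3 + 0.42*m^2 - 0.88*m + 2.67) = 0.6328*m^5 + 2.9627*m^4 - 1.419*m^3 + 1.264*m^2 - 8.1193*m + 1.7088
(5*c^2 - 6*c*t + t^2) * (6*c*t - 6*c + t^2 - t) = 30*c^3*t - 30*c^3 - 31*c^2*t^2 + 31*c^2*t + t^4 - t^3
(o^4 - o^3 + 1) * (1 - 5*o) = -5*o^5 + 6*o^4 - o^3 - 5*o + 1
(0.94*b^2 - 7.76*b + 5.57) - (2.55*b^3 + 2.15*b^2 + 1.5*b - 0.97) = -2.55*b^3 - 1.21*b^2 - 9.26*b + 6.54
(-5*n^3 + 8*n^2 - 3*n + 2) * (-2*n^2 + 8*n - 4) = 10*n^5 - 56*n^4 + 90*n^3 - 60*n^2 + 28*n - 8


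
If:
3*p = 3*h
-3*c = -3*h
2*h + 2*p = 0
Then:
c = 0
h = 0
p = 0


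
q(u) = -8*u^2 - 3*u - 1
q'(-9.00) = 141.00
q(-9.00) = -622.00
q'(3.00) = -51.00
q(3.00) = -82.00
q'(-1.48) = 20.68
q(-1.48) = -14.08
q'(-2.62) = 38.92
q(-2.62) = -48.06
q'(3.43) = -57.88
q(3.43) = -105.41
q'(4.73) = -78.68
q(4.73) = -194.17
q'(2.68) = -45.88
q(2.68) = -66.50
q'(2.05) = -35.80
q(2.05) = -40.77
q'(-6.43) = 99.88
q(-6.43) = -312.47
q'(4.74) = -78.84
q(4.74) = -194.96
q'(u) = -16*u - 3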